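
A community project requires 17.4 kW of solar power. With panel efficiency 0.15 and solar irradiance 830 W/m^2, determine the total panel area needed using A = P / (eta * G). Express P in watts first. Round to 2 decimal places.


Convert target power to watts: P = 17.4 * 1000 = 17400.0 W
Compute denominator: eta * G = 0.15 * 830 = 124.5
Required area A = P / (eta * G) = 17400.0 / 124.5
A = 139.76 m^2

139.76


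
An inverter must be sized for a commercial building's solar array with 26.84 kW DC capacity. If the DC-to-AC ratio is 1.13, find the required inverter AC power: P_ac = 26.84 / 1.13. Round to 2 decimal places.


The inverter AC capacity is determined by the DC/AC ratio.
Given: P_dc = 26.84 kW, DC/AC ratio = 1.13
P_ac = P_dc / ratio = 26.84 / 1.13
P_ac = 23.75 kW

23.75


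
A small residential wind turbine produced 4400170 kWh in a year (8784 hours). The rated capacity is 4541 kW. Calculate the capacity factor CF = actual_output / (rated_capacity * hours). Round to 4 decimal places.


Capacity factor = actual output / maximum possible output
Maximum possible = rated * hours = 4541 * 8784 = 39888144 kWh
CF = 4400170 / 39888144
CF = 0.1103

0.1103


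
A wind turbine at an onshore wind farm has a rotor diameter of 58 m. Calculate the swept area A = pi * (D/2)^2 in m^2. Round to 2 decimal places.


Compute the rotor radius:
  r = D / 2 = 58 / 2 = 29.0 m
Calculate swept area:
  A = pi * r^2 = pi * 29.0^2
  A = 2642.08 m^2

2642.08


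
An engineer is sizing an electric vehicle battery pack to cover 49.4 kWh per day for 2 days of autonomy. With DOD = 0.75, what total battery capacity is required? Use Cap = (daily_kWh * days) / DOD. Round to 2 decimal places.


Total energy needed = daily * days = 49.4 * 2 = 98.8 kWh
Account for depth of discharge:
  Cap = total_energy / DOD = 98.8 / 0.75
  Cap = 131.73 kWh

131.73


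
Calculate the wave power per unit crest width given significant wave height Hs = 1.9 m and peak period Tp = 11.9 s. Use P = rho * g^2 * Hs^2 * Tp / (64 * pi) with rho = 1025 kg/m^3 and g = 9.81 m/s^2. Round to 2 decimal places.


Apply wave power formula:
  g^2 = 9.81^2 = 96.2361
  Hs^2 = 1.9^2 = 3.61
  Numerator = rho * g^2 * Hs^2 * Tp = 1025 * 96.2361 * 3.61 * 11.9 = 4237561.79
  Denominator = 64 * pi = 201.0619
  P = 4237561.79 / 201.0619 = 21075.90 W/m

21075.90


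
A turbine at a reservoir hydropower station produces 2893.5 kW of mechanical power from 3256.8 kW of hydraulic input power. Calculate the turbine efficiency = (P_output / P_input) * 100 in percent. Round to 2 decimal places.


Turbine efficiency = (output power / input power) * 100
eta = (2893.5 / 3256.8) * 100
eta = 88.84%

88.84


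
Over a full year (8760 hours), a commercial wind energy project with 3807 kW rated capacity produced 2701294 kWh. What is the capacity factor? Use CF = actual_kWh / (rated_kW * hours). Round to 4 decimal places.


Capacity factor = actual output / maximum possible output
Maximum possible = rated * hours = 3807 * 8760 = 33349320 kWh
CF = 2701294 / 33349320
CF = 0.0810

0.0810


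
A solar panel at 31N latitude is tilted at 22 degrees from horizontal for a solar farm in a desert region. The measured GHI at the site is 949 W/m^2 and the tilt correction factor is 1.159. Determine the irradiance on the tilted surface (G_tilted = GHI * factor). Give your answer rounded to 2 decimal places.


Identify the given values:
  GHI = 949 W/m^2, tilt correction factor = 1.159
Apply the formula G_tilted = GHI * factor:
  G_tilted = 949 * 1.159
  G_tilted = 1099.89 W/m^2

1099.89


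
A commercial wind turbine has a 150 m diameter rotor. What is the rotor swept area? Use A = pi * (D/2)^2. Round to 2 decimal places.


Compute the rotor radius:
  r = D / 2 = 150 / 2 = 75.0 m
Calculate swept area:
  A = pi * r^2 = pi * 75.0^2
  A = 17671.46 m^2

17671.46


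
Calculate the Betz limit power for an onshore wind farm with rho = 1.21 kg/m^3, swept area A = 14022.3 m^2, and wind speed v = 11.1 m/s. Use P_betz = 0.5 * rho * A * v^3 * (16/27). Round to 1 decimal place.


The Betz coefficient Cp_max = 16/27 = 0.5926
v^3 = 11.1^3 = 1367.631
P_betz = 0.5 * rho * A * v^3 * Cp_max
P_betz = 0.5 * 1.21 * 14022.3 * 1367.631 * 0.5926
P_betz = 6875428.7 W

6875428.7


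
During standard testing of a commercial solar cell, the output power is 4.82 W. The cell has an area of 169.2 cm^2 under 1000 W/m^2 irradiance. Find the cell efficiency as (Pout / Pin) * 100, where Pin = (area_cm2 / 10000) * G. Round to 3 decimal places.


First compute the input power:
  Pin = area_cm2 / 10000 * G = 169.2 / 10000 * 1000 = 16.92 W
Then compute efficiency:
  Efficiency = (Pout / Pin) * 100 = (4.82 / 16.92) * 100
  Efficiency = 28.487%

28.487


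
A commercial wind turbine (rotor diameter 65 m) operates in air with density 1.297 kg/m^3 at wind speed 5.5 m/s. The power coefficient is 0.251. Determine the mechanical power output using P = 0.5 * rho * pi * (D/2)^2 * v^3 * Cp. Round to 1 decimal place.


Step 1 -- Compute swept area:
  A = pi * (D/2)^2 = pi * (65/2)^2 = 3318.31 m^2
Step 2 -- Apply wind power equation:
  P = 0.5 * rho * A * v^3 * Cp
  v^3 = 5.5^3 = 166.375
  P = 0.5 * 1.297 * 3318.31 * 166.375 * 0.251
  P = 89864.5 W

89864.5


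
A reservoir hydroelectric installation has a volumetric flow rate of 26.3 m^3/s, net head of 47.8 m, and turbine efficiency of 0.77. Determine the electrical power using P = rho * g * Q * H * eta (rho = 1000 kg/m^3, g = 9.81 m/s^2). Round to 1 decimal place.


Apply the hydropower formula P = rho * g * Q * H * eta
rho * g = 1000 * 9.81 = 9810.0
P = 9810.0 * 26.3 * 47.8 * 0.77
P = 9496058.4 W

9496058.4


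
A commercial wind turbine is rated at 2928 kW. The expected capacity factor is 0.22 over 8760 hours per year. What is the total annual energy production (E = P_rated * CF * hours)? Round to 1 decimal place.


Annual energy = rated_kW * capacity_factor * hours_per_year
Given: P_rated = 2928 kW, CF = 0.22, hours = 8760
E = 2928 * 0.22 * 8760
E = 5642841.6 kWh

5642841.6


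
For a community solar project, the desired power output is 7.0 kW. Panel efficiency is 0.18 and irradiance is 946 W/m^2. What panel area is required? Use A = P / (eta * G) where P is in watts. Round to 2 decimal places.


Convert target power to watts: P = 7.0 * 1000 = 7000.0 W
Compute denominator: eta * G = 0.18 * 946 = 170.28
Required area A = P / (eta * G) = 7000.0 / 170.28
A = 41.11 m^2

41.11


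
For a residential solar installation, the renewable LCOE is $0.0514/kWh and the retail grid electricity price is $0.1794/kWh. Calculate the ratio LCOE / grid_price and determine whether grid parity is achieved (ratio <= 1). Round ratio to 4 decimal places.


Compare LCOE to grid price:
  LCOE = $0.0514/kWh, Grid price = $0.1794/kWh
  Ratio = LCOE / grid_price = 0.0514 / 0.1794 = 0.2865
  Grid parity achieved (ratio <= 1)? yes

0.2865


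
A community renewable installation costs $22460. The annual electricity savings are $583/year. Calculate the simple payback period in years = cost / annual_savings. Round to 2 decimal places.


Simple payback period = initial cost / annual savings
Payback = 22460 / 583
Payback = 38.52 years

38.52


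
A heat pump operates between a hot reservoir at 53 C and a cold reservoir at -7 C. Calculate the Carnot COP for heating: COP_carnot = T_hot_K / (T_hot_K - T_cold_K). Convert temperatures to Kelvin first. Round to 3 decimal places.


Convert to Kelvin:
  T_hot = 53 + 273.15 = 326.15 K
  T_cold = -7 + 273.15 = 266.15 K
Apply Carnot COP formula:
  COP = T_hot_K / (T_hot_K - T_cold_K) = 326.15 / 60.0
  COP = 5.436

5.436


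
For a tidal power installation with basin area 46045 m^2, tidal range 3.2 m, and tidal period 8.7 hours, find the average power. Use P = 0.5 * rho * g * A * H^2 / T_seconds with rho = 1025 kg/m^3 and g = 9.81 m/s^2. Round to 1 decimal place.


Convert period to seconds: T = 8.7 * 3600 = 31320.0 s
H^2 = 3.2^2 = 10.24
P = 0.5 * rho * g * A * H^2 / T
P = 0.5 * 1025 * 9.81 * 46045 * 10.24 / 31320.0
P = 75687.4 W

75687.4


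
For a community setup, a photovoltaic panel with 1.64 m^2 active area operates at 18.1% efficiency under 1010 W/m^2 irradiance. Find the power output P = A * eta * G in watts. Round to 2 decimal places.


Use the solar power formula P = A * eta * G.
Given: A = 1.64 m^2, eta = 0.181, G = 1010 W/m^2
P = 1.64 * 0.181 * 1010
P = 299.81 W

299.81


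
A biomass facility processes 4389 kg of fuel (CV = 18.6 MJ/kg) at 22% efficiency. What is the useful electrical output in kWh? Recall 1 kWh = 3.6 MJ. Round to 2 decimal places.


Total energy = mass * CV = 4389 * 18.6 = 81635.4 MJ
Useful energy = total * eta = 81635.4 * 0.22 = 17959.79 MJ
Convert to kWh: 17959.79 / 3.6
Useful energy = 4988.83 kWh

4988.83


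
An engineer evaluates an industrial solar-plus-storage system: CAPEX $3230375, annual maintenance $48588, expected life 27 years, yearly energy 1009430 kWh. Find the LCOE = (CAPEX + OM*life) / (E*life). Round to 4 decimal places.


Total cost = CAPEX + OM * lifetime = 3230375 + 48588 * 27 = 3230375 + 1311876 = 4542251
Total generation = annual * lifetime = 1009430 * 27 = 27254610 kWh
LCOE = 4542251 / 27254610
LCOE = 0.1667 $/kWh

0.1667


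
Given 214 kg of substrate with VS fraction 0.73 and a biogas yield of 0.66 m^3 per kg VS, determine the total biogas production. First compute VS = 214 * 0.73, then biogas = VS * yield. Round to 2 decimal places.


Compute volatile solids:
  VS = mass * VS_fraction = 214 * 0.73 = 156.22 kg
Calculate biogas volume:
  Biogas = VS * specific_yield = 156.22 * 0.66
  Biogas = 103.11 m^3

103.11


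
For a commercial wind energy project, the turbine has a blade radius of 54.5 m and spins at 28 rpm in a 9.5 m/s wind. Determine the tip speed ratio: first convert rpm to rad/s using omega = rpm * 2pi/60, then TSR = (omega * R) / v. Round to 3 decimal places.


Convert rotational speed to rad/s:
  omega = 28 * 2 * pi / 60 = 2.9322 rad/s
Compute tip speed:
  v_tip = omega * R = 2.9322 * 54.5 = 159.802 m/s
Tip speed ratio:
  TSR = v_tip / v_wind = 159.802 / 9.5 = 16.821

16.821


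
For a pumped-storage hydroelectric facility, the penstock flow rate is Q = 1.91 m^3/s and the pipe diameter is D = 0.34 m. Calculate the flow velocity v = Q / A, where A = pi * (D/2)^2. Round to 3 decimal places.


Compute pipe cross-sectional area:
  A = pi * (D/2)^2 = pi * (0.34/2)^2 = 0.0908 m^2
Calculate velocity:
  v = Q / A = 1.91 / 0.0908
  v = 21.037 m/s

21.037


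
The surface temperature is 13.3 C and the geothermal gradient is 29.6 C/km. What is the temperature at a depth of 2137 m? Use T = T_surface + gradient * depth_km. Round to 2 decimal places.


Convert depth to km: 2137 / 1000 = 2.137 km
Temperature increase = gradient * depth_km = 29.6 * 2.137 = 63.26 C
Temperature at depth = T_surface + delta_T = 13.3 + 63.26
T = 76.56 C

76.56


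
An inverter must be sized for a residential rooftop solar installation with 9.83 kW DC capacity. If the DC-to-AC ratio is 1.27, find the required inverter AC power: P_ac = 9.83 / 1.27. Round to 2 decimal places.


The inverter AC capacity is determined by the DC/AC ratio.
Given: P_dc = 9.83 kW, DC/AC ratio = 1.27
P_ac = P_dc / ratio = 9.83 / 1.27
P_ac = 7.74 kW

7.74


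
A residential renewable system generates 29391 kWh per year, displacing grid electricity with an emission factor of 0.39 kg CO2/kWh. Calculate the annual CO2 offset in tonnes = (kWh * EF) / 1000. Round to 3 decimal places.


CO2 offset in kg = generation * emission_factor
CO2 offset = 29391 * 0.39 = 11462.49 kg
Convert to tonnes:
  CO2 offset = 11462.49 / 1000 = 11.462 tonnes

11.462


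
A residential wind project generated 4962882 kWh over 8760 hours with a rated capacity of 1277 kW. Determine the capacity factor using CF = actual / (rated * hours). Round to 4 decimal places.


Capacity factor = actual output / maximum possible output
Maximum possible = rated * hours = 1277 * 8760 = 11186520 kWh
CF = 4962882 / 11186520
CF = 0.4436

0.4436


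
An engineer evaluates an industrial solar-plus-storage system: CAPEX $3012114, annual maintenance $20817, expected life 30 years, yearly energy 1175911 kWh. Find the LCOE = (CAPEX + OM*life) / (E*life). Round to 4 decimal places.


Total cost = CAPEX + OM * lifetime = 3012114 + 20817 * 30 = 3012114 + 624510 = 3636624
Total generation = annual * lifetime = 1175911 * 30 = 35277330 kWh
LCOE = 3636624 / 35277330
LCOE = 0.1031 $/kWh

0.1031


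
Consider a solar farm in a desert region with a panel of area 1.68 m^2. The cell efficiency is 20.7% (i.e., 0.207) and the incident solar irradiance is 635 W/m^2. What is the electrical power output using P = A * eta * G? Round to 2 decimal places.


Use the solar power formula P = A * eta * G.
Given: A = 1.68 m^2, eta = 0.207, G = 635 W/m^2
P = 1.68 * 0.207 * 635
P = 220.83 W

220.83


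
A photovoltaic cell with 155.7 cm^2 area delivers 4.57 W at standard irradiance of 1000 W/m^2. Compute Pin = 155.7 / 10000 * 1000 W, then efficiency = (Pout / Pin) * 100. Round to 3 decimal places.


First compute the input power:
  Pin = area_cm2 / 10000 * G = 155.7 / 10000 * 1000 = 15.57 W
Then compute efficiency:
  Efficiency = (Pout / Pin) * 100 = (4.57 / 15.57) * 100
  Efficiency = 29.351%

29.351


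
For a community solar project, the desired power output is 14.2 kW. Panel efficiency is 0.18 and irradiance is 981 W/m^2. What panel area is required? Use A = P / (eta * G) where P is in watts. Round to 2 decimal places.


Convert target power to watts: P = 14.2 * 1000 = 14200.0 W
Compute denominator: eta * G = 0.18 * 981 = 176.58
Required area A = P / (eta * G) = 14200.0 / 176.58
A = 80.42 m^2

80.42


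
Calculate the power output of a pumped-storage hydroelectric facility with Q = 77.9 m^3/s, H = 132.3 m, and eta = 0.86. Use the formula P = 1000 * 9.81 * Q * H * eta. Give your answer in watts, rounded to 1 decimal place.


Apply the hydropower formula P = rho * g * Q * H * eta
rho * g = 1000 * 9.81 = 9810.0
P = 9810.0 * 77.9 * 132.3 * 0.86
P = 86949033.8 W

86949033.8


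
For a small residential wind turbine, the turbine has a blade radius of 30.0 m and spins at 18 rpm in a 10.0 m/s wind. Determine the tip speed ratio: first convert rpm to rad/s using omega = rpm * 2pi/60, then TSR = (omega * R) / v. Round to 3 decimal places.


Convert rotational speed to rad/s:
  omega = 18 * 2 * pi / 60 = 1.885 rad/s
Compute tip speed:
  v_tip = omega * R = 1.885 * 30.0 = 56.549 m/s
Tip speed ratio:
  TSR = v_tip / v_wind = 56.549 / 10.0 = 5.655

5.655


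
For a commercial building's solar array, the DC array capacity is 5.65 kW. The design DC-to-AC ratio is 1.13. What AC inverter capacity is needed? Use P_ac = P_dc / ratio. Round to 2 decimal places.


The inverter AC capacity is determined by the DC/AC ratio.
Given: P_dc = 5.65 kW, DC/AC ratio = 1.13
P_ac = P_dc / ratio = 5.65 / 1.13
P_ac = 5.00 kW

5.00


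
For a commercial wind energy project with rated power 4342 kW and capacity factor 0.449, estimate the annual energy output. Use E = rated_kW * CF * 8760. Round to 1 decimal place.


Annual energy = rated_kW * capacity_factor * hours_per_year
Given: P_rated = 4342 kW, CF = 0.449, hours = 8760
E = 4342 * 0.449 * 8760
E = 17078128.1 kWh

17078128.1


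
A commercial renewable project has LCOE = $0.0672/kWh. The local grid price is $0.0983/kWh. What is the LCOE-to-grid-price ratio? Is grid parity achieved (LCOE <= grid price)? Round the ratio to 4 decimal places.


Compare LCOE to grid price:
  LCOE = $0.0672/kWh, Grid price = $0.0983/kWh
  Ratio = LCOE / grid_price = 0.0672 / 0.0983 = 0.6836
  Grid parity achieved (ratio <= 1)? yes

0.6836


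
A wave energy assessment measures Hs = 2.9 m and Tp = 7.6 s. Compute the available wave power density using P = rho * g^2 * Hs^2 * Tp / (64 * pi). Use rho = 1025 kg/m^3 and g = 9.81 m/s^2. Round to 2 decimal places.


Apply wave power formula:
  g^2 = 9.81^2 = 96.2361
  Hs^2 = 2.9^2 = 8.41
  Numerator = rho * g^2 * Hs^2 * Tp = 1025 * 96.2361 * 8.41 * 7.6 = 6304802.23
  Denominator = 64 * pi = 201.0619
  P = 6304802.23 / 201.0619 = 31357.51 W/m

31357.51


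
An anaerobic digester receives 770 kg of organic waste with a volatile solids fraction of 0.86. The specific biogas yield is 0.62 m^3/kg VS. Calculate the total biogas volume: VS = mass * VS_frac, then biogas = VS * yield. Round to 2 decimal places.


Compute volatile solids:
  VS = mass * VS_fraction = 770 * 0.86 = 662.2 kg
Calculate biogas volume:
  Biogas = VS * specific_yield = 662.2 * 0.62
  Biogas = 410.56 m^3

410.56


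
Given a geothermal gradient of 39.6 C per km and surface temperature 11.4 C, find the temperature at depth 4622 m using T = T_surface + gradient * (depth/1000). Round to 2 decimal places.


Convert depth to km: 4622 / 1000 = 4.622 km
Temperature increase = gradient * depth_km = 39.6 * 4.622 = 183.03 C
Temperature at depth = T_surface + delta_T = 11.4 + 183.03
T = 194.43 C

194.43


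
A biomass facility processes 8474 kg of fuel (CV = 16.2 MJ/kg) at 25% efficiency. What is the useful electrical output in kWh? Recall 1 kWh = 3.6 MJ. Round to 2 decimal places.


Total energy = mass * CV = 8474 * 16.2 = 137278.8 MJ
Useful energy = total * eta = 137278.8 * 0.25 = 34319.7 MJ
Convert to kWh: 34319.7 / 3.6
Useful energy = 9533.25 kWh

9533.25


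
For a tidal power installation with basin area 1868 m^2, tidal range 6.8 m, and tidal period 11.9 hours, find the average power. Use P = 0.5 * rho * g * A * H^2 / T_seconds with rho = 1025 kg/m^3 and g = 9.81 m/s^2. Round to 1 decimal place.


Convert period to seconds: T = 11.9 * 3600 = 42840.0 s
H^2 = 6.8^2 = 46.24
P = 0.5 * rho * g * A * H^2 / T
P = 0.5 * 1025 * 9.81 * 1868 * 46.24 / 42840.0
P = 10137.0 W

10137.0


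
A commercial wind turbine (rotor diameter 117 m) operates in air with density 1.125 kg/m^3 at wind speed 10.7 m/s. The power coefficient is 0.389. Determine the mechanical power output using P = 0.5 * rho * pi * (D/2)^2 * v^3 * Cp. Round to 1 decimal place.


Step 1 -- Compute swept area:
  A = pi * (D/2)^2 = pi * (117/2)^2 = 10751.32 m^2
Step 2 -- Apply wind power equation:
  P = 0.5 * rho * A * v^3 * Cp
  v^3 = 10.7^3 = 1225.043
  P = 0.5 * 1.125 * 10751.32 * 1225.043 * 0.389
  P = 2881940.9 W

2881940.9


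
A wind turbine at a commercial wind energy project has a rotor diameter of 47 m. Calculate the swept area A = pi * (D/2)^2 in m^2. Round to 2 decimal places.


Compute the rotor radius:
  r = D / 2 = 47 / 2 = 23.5 m
Calculate swept area:
  A = pi * r^2 = pi * 23.5^2
  A = 1734.94 m^2

1734.94


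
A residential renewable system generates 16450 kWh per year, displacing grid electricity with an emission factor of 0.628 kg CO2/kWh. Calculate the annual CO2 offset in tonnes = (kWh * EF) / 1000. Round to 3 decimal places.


CO2 offset in kg = generation * emission_factor
CO2 offset = 16450 * 0.628 = 10330.6 kg
Convert to tonnes:
  CO2 offset = 10330.6 / 1000 = 10.331 tonnes

10.331


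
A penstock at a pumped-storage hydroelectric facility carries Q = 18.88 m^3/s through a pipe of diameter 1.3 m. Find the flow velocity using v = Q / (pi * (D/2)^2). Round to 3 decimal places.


Compute pipe cross-sectional area:
  A = pi * (D/2)^2 = pi * (1.3/2)^2 = 1.3273 m^2
Calculate velocity:
  v = Q / A = 18.88 / 1.3273
  v = 14.224 m/s

14.224


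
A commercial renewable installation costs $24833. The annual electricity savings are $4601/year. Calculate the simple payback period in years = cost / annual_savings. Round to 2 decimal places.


Simple payback period = initial cost / annual savings
Payback = 24833 / 4601
Payback = 5.40 years

5.40


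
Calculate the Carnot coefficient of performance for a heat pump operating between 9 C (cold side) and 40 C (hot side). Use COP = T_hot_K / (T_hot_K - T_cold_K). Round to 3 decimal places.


Convert to Kelvin:
  T_hot = 40 + 273.15 = 313.15 K
  T_cold = 9 + 273.15 = 282.15 K
Apply Carnot COP formula:
  COP = T_hot_K / (T_hot_K - T_cold_K) = 313.15 / 31.0
  COP = 10.102

10.102


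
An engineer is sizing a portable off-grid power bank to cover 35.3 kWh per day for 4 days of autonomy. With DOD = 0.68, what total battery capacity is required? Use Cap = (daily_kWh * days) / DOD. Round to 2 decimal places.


Total energy needed = daily * days = 35.3 * 4 = 141.2 kWh
Account for depth of discharge:
  Cap = total_energy / DOD = 141.2 / 0.68
  Cap = 207.65 kWh

207.65


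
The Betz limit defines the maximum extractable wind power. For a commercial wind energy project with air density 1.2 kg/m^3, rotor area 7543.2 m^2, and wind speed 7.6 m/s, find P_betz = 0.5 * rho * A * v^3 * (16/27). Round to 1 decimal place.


The Betz coefficient Cp_max = 16/27 = 0.5926
v^3 = 7.6^3 = 438.976
P_betz = 0.5 * rho * A * v^3 * Cp_max
P_betz = 0.5 * 1.2 * 7543.2 * 438.976 * 0.5926
P_betz = 1177345.3 W

1177345.3


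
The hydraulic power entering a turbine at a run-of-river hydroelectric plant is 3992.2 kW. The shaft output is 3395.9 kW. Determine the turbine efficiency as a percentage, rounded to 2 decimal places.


Turbine efficiency = (output power / input power) * 100
eta = (3395.9 / 3992.2) * 100
eta = 85.06%

85.06


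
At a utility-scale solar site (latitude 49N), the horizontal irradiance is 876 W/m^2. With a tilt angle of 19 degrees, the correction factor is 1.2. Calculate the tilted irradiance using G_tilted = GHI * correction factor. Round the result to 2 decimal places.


Identify the given values:
  GHI = 876 W/m^2, tilt correction factor = 1.2
Apply the formula G_tilted = GHI * factor:
  G_tilted = 876 * 1.2
  G_tilted = 1051.20 W/m^2

1051.20


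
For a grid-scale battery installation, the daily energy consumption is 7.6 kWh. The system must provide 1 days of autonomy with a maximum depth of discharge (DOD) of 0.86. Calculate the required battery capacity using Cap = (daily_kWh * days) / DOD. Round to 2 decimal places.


Total energy needed = daily * days = 7.6 * 1 = 7.6 kWh
Account for depth of discharge:
  Cap = total_energy / DOD = 7.6 / 0.86
  Cap = 8.84 kWh

8.84


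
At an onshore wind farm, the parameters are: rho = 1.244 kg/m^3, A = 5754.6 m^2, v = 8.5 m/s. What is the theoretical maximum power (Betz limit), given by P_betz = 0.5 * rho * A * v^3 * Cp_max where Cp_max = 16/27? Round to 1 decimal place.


The Betz coefficient Cp_max = 16/27 = 0.5926
v^3 = 8.5^3 = 614.125
P_betz = 0.5 * rho * A * v^3 * Cp_max
P_betz = 0.5 * 1.244 * 5754.6 * 614.125 * 0.5926
P_betz = 1302622.3 W

1302622.3


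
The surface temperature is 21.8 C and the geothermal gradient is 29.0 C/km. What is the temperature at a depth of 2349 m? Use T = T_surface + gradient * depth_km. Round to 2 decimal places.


Convert depth to km: 2349 / 1000 = 2.349 km
Temperature increase = gradient * depth_km = 29.0 * 2.349 = 68.12 C
Temperature at depth = T_surface + delta_T = 21.8 + 68.12
T = 89.92 C

89.92


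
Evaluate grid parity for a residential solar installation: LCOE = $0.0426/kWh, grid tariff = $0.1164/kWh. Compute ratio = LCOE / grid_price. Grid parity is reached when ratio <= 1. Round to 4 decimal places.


Compare LCOE to grid price:
  LCOE = $0.0426/kWh, Grid price = $0.1164/kWh
  Ratio = LCOE / grid_price = 0.0426 / 0.1164 = 0.3660
  Grid parity achieved (ratio <= 1)? yes

0.3660


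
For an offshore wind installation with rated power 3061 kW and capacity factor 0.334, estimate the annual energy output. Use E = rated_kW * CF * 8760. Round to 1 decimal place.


Annual energy = rated_kW * capacity_factor * hours_per_year
Given: P_rated = 3061 kW, CF = 0.334, hours = 8760
E = 3061 * 0.334 * 8760
E = 8955996.2 kWh

8955996.2


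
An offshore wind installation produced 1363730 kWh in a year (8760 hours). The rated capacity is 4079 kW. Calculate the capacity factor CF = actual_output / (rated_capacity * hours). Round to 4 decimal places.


Capacity factor = actual output / maximum possible output
Maximum possible = rated * hours = 4079 * 8760 = 35732040 kWh
CF = 1363730 / 35732040
CF = 0.0382

0.0382


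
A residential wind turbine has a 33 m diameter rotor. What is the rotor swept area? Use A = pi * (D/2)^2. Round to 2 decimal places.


Compute the rotor radius:
  r = D / 2 = 33 / 2 = 16.5 m
Calculate swept area:
  A = pi * r^2 = pi * 16.5^2
  A = 855.30 m^2

855.30


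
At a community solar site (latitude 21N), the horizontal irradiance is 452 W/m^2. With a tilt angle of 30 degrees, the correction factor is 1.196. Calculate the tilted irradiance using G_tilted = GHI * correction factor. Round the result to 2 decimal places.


Identify the given values:
  GHI = 452 W/m^2, tilt correction factor = 1.196
Apply the formula G_tilted = GHI * factor:
  G_tilted = 452 * 1.196
  G_tilted = 540.59 W/m^2

540.59


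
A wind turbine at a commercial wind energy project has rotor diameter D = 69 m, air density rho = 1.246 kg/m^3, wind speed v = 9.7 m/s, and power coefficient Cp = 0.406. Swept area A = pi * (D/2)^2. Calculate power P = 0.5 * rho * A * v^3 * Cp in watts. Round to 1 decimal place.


Step 1 -- Compute swept area:
  A = pi * (D/2)^2 = pi * (69/2)^2 = 3739.28 m^2
Step 2 -- Apply wind power equation:
  P = 0.5 * rho * A * v^3 * Cp
  v^3 = 9.7^3 = 912.673
  P = 0.5 * 1.246 * 3739.28 * 912.673 * 0.406
  P = 863211.8 W

863211.8


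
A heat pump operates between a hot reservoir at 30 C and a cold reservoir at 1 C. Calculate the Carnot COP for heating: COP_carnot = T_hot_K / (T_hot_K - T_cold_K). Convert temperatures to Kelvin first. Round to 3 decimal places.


Convert to Kelvin:
  T_hot = 30 + 273.15 = 303.15 K
  T_cold = 1 + 273.15 = 274.15 K
Apply Carnot COP formula:
  COP = T_hot_K / (T_hot_K - T_cold_K) = 303.15 / 29.0
  COP = 10.453

10.453


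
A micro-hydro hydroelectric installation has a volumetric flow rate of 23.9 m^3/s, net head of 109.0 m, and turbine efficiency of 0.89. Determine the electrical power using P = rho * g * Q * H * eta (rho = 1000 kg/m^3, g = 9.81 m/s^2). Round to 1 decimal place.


Apply the hydropower formula P = rho * g * Q * H * eta
rho * g = 1000 * 9.81 = 9810.0
P = 9810.0 * 23.9 * 109.0 * 0.89
P = 22744867.6 W

22744867.6


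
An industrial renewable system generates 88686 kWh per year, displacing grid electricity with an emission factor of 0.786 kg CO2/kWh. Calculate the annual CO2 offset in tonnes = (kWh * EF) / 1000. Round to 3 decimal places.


CO2 offset in kg = generation * emission_factor
CO2 offset = 88686 * 0.786 = 69707.2 kg
Convert to tonnes:
  CO2 offset = 69707.2 / 1000 = 69.707 tonnes

69.707


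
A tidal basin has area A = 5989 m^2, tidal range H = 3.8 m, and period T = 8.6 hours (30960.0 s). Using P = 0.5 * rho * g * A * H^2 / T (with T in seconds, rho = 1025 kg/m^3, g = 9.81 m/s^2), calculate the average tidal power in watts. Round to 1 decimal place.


Convert period to seconds: T = 8.6 * 3600 = 30960.0 s
H^2 = 3.8^2 = 14.44
P = 0.5 * rho * g * A * H^2 / T
P = 0.5 * 1025 * 9.81 * 5989 * 14.44 / 30960.0
P = 14043.8 W

14043.8


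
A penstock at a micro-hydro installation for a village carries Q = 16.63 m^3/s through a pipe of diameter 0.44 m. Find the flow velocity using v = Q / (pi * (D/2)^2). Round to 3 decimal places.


Compute pipe cross-sectional area:
  A = pi * (D/2)^2 = pi * (0.44/2)^2 = 0.1521 m^2
Calculate velocity:
  v = Q / A = 16.63 / 0.1521
  v = 109.370 m/s

109.370


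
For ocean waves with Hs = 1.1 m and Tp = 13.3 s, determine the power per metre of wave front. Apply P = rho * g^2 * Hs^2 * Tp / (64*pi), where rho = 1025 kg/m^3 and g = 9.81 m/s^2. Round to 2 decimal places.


Apply wave power formula:
  g^2 = 9.81^2 = 96.2361
  Hs^2 = 1.1^2 = 1.21
  Numerator = rho * g^2 * Hs^2 * Tp = 1025 * 96.2361 * 1.21 * 13.3 = 1587445.75
  Denominator = 64 * pi = 201.0619
  P = 1587445.75 / 201.0619 = 7895.31 W/m

7895.31


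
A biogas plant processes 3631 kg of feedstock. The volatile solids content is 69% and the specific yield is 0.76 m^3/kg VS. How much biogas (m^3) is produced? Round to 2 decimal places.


Compute volatile solids:
  VS = mass * VS_fraction = 3631 * 0.69 = 2505.39 kg
Calculate biogas volume:
  Biogas = VS * specific_yield = 2505.39 * 0.76
  Biogas = 1904.10 m^3

1904.10


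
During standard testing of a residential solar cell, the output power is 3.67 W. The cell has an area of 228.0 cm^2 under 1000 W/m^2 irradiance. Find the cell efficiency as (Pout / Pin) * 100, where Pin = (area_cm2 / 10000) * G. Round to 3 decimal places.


First compute the input power:
  Pin = area_cm2 / 10000 * G = 228.0 / 10000 * 1000 = 22.8 W
Then compute efficiency:
  Efficiency = (Pout / Pin) * 100 = (3.67 / 22.8) * 100
  Efficiency = 16.096%

16.096


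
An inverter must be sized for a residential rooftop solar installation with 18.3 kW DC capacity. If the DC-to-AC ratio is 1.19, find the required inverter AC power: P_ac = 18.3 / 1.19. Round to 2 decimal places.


The inverter AC capacity is determined by the DC/AC ratio.
Given: P_dc = 18.3 kW, DC/AC ratio = 1.19
P_ac = P_dc / ratio = 18.3 / 1.19
P_ac = 15.38 kW

15.38


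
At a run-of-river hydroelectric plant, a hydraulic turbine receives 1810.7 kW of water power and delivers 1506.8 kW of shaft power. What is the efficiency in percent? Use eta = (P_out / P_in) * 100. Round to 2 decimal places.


Turbine efficiency = (output power / input power) * 100
eta = (1506.8 / 1810.7) * 100
eta = 83.22%

83.22


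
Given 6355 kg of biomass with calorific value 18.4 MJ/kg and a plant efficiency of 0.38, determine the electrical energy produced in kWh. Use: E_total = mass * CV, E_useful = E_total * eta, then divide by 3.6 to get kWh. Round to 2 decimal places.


Total energy = mass * CV = 6355 * 18.4 = 116932.0 MJ
Useful energy = total * eta = 116932.0 * 0.38 = 44434.16 MJ
Convert to kWh: 44434.16 / 3.6
Useful energy = 12342.82 kWh

12342.82


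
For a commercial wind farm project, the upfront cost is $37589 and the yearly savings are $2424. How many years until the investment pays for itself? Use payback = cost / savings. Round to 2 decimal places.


Simple payback period = initial cost / annual savings
Payback = 37589 / 2424
Payback = 15.51 years

15.51


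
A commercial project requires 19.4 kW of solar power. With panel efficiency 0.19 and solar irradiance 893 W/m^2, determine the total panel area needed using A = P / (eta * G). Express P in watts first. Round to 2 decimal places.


Convert target power to watts: P = 19.4 * 1000 = 19400.0 W
Compute denominator: eta * G = 0.19 * 893 = 169.67
Required area A = P / (eta * G) = 19400.0 / 169.67
A = 114.34 m^2

114.34


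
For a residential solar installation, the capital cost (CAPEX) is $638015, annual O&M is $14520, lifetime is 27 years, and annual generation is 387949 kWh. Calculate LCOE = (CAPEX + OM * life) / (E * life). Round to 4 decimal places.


Total cost = CAPEX + OM * lifetime = 638015 + 14520 * 27 = 638015 + 392040 = 1030055
Total generation = annual * lifetime = 387949 * 27 = 10474623 kWh
LCOE = 1030055 / 10474623
LCOE = 0.0983 $/kWh

0.0983


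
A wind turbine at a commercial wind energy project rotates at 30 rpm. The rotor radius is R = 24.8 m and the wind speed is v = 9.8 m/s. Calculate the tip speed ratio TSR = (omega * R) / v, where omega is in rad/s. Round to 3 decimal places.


Convert rotational speed to rad/s:
  omega = 30 * 2 * pi / 60 = 3.1416 rad/s
Compute tip speed:
  v_tip = omega * R = 3.1416 * 24.8 = 77.911 m/s
Tip speed ratio:
  TSR = v_tip / v_wind = 77.911 / 9.8 = 7.950

7.950


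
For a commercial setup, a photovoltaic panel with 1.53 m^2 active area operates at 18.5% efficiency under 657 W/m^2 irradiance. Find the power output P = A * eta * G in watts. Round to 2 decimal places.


Use the solar power formula P = A * eta * G.
Given: A = 1.53 m^2, eta = 0.185, G = 657 W/m^2
P = 1.53 * 0.185 * 657
P = 185.96 W

185.96


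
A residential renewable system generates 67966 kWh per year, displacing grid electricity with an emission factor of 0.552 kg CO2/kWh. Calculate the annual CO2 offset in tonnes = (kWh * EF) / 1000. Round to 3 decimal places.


CO2 offset in kg = generation * emission_factor
CO2 offset = 67966 * 0.552 = 37517.23 kg
Convert to tonnes:
  CO2 offset = 37517.23 / 1000 = 37.517 tonnes

37.517


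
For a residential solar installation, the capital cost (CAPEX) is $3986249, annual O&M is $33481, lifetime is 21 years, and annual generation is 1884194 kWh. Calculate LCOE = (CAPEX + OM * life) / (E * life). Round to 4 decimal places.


Total cost = CAPEX + OM * lifetime = 3986249 + 33481 * 21 = 3986249 + 703101 = 4689350
Total generation = annual * lifetime = 1884194 * 21 = 39568074 kWh
LCOE = 4689350 / 39568074
LCOE = 0.1185 $/kWh

0.1185


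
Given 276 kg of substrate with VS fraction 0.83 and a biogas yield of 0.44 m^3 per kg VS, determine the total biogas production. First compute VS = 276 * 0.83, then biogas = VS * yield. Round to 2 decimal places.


Compute volatile solids:
  VS = mass * VS_fraction = 276 * 0.83 = 229.08 kg
Calculate biogas volume:
  Biogas = VS * specific_yield = 229.08 * 0.44
  Biogas = 100.80 m^3

100.80


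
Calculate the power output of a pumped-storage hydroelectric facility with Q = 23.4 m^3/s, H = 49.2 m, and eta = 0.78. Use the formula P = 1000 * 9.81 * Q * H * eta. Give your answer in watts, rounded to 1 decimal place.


Apply the hydropower formula P = rho * g * Q * H * eta
rho * g = 1000 * 9.81 = 9810.0
P = 9810.0 * 23.4 * 49.2 * 0.78
P = 8809364.3 W

8809364.3


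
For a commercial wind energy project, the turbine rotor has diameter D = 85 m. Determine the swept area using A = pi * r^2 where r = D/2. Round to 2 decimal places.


Compute the rotor radius:
  r = D / 2 = 85 / 2 = 42.5 m
Calculate swept area:
  A = pi * r^2 = pi * 42.5^2
  A = 5674.50 m^2

5674.50


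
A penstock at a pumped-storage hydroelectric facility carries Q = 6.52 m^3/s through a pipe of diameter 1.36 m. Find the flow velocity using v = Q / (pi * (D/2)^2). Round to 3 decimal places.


Compute pipe cross-sectional area:
  A = pi * (D/2)^2 = pi * (1.36/2)^2 = 1.4527 m^2
Calculate velocity:
  v = Q / A = 6.52 / 1.4527
  v = 4.488 m/s

4.488


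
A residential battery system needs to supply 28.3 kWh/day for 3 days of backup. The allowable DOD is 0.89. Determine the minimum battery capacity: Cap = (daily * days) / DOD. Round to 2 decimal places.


Total energy needed = daily * days = 28.3 * 3 = 84.9 kWh
Account for depth of discharge:
  Cap = total_energy / DOD = 84.9 / 0.89
  Cap = 95.39 kWh

95.39


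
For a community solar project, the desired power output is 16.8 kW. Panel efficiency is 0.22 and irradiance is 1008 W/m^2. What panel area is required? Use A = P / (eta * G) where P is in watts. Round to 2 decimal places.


Convert target power to watts: P = 16.8 * 1000 = 16800.0 W
Compute denominator: eta * G = 0.22 * 1008 = 221.76
Required area A = P / (eta * G) = 16800.0 / 221.76
A = 75.76 m^2

75.76


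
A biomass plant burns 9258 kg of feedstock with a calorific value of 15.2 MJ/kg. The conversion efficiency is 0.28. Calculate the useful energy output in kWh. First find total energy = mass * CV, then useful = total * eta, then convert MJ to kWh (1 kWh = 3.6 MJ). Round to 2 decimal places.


Total energy = mass * CV = 9258 * 15.2 = 140721.6 MJ
Useful energy = total * eta = 140721.6 * 0.28 = 39402.05 MJ
Convert to kWh: 39402.05 / 3.6
Useful energy = 10945.01 kWh

10945.01


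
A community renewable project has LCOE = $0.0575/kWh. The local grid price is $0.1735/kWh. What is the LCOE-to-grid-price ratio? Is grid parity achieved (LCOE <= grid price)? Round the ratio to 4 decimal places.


Compare LCOE to grid price:
  LCOE = $0.0575/kWh, Grid price = $0.1735/kWh
  Ratio = LCOE / grid_price = 0.0575 / 0.1735 = 0.3314
  Grid parity achieved (ratio <= 1)? yes

0.3314


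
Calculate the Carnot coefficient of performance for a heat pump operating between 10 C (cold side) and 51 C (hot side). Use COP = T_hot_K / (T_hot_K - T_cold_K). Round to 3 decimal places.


Convert to Kelvin:
  T_hot = 51 + 273.15 = 324.15 K
  T_cold = 10 + 273.15 = 283.15 K
Apply Carnot COP formula:
  COP = T_hot_K / (T_hot_K - T_cold_K) = 324.15 / 41.0
  COP = 7.906

7.906


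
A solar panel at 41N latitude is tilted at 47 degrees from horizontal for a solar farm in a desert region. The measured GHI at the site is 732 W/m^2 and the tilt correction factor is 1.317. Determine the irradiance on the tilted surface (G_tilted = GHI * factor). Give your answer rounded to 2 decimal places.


Identify the given values:
  GHI = 732 W/m^2, tilt correction factor = 1.317
Apply the formula G_tilted = GHI * factor:
  G_tilted = 732 * 1.317
  G_tilted = 964.04 W/m^2

964.04


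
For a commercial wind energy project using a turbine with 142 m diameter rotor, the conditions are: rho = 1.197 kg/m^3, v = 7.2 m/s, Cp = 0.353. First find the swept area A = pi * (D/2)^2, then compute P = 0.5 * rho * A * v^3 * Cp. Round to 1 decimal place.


Step 1 -- Compute swept area:
  A = pi * (D/2)^2 = pi * (142/2)^2 = 15836.77 m^2
Step 2 -- Apply wind power equation:
  P = 0.5 * rho * A * v^3 * Cp
  v^3 = 7.2^3 = 373.248
  P = 0.5 * 1.197 * 15836.77 * 373.248 * 0.353
  P = 1248828.8 W

1248828.8


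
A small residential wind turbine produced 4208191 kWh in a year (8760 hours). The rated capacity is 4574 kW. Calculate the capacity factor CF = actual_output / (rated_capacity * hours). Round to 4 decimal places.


Capacity factor = actual output / maximum possible output
Maximum possible = rated * hours = 4574 * 8760 = 40068240 kWh
CF = 4208191 / 40068240
CF = 0.1050

0.1050


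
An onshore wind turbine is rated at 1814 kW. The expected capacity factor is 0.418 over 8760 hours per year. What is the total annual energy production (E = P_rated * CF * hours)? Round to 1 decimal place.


Annual energy = rated_kW * capacity_factor * hours_per_year
Given: P_rated = 1814 kW, CF = 0.418, hours = 8760
E = 1814 * 0.418 * 8760
E = 6642287.5 kWh

6642287.5


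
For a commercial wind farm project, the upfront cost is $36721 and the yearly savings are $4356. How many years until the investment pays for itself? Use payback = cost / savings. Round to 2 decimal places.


Simple payback period = initial cost / annual savings
Payback = 36721 / 4356
Payback = 8.43 years

8.43


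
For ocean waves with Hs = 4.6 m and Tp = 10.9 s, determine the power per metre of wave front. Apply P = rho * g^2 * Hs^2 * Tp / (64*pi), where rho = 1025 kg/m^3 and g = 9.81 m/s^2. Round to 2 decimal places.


Apply wave power formula:
  g^2 = 9.81^2 = 96.2361
  Hs^2 = 4.6^2 = 21.16
  Numerator = rho * g^2 * Hs^2 * Tp = 1025 * 96.2361 * 21.16 * 10.9 = 22751186.02
  Denominator = 64 * pi = 201.0619
  P = 22751186.02 / 201.0619 = 113155.12 W/m

113155.12


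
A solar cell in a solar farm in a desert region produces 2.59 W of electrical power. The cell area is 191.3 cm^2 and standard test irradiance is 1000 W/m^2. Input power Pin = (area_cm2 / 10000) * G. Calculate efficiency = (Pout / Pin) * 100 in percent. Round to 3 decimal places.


First compute the input power:
  Pin = area_cm2 / 10000 * G = 191.3 / 10000 * 1000 = 19.13 W
Then compute efficiency:
  Efficiency = (Pout / Pin) * 100 = (2.59 / 19.13) * 100
  Efficiency = 13.539%

13.539


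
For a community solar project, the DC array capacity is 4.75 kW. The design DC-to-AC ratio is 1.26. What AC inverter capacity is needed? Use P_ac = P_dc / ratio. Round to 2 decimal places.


The inverter AC capacity is determined by the DC/AC ratio.
Given: P_dc = 4.75 kW, DC/AC ratio = 1.26
P_ac = P_dc / ratio = 4.75 / 1.26
P_ac = 3.77 kW

3.77


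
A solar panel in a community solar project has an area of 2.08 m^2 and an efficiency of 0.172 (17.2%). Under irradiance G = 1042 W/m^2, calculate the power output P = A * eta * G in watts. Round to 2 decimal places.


Use the solar power formula P = A * eta * G.
Given: A = 2.08 m^2, eta = 0.172, G = 1042 W/m^2
P = 2.08 * 0.172 * 1042
P = 372.79 W

372.79


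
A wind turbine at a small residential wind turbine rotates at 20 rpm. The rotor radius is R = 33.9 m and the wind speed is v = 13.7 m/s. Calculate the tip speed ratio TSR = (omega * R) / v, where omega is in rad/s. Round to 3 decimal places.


Convert rotational speed to rad/s:
  omega = 20 * 2 * pi / 60 = 2.0944 rad/s
Compute tip speed:
  v_tip = omega * R = 2.0944 * 33.9 = 71.0 m/s
Tip speed ratio:
  TSR = v_tip / v_wind = 71.0 / 13.7 = 5.182

5.182
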